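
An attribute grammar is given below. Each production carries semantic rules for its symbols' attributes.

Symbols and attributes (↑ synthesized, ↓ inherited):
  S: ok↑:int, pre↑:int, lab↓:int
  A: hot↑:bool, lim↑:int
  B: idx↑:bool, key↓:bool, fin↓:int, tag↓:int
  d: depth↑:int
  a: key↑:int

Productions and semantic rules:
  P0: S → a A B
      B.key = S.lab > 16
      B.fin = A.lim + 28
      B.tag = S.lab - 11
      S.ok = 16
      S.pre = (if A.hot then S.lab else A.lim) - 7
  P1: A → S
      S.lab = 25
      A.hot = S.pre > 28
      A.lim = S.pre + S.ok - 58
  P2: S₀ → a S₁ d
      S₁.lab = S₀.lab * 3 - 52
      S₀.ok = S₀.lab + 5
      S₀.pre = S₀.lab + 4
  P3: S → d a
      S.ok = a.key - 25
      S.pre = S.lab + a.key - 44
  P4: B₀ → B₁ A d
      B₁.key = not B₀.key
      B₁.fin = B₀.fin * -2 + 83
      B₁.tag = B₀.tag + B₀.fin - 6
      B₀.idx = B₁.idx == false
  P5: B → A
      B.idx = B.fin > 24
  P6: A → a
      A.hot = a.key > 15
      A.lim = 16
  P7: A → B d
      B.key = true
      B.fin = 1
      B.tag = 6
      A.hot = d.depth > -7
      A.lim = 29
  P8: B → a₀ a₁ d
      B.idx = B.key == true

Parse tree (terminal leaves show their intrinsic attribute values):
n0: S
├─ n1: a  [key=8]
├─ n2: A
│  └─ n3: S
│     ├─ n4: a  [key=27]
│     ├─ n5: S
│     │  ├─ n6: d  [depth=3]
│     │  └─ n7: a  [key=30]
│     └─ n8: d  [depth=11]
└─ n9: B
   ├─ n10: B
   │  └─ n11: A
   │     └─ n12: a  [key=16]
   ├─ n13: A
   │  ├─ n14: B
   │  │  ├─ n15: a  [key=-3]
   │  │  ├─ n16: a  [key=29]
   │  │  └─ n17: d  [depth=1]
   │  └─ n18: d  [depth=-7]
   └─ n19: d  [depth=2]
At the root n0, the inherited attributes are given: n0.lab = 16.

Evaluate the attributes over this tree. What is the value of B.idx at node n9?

1. n0.lab = 16  [given at root]
2. n1.key = 8  [terminal]
3. n3.lab = 25  [25]
4. n4.key = 27  [terminal]
5. n5.lab = 23  [S₀.lab * 3 - 52]
6. n6.depth = 3  [terminal]
7. n7.key = 30  [terminal]
8. n5.ok = 5  [a.key - 25]
9. n5.pre = 9  [S.lab + a.key - 44]
10. n8.depth = 11  [terminal]
11. n3.ok = 30  [S₀.lab + 5]
12. n3.pre = 29  [S₀.lab + 4]
13. n2.hot = true  [S.pre > 28]
14. n2.lim = 1  [S.pre + S.ok - 58]
15. n9.key = false  [S.lab > 16]
16. n9.fin = 29  [A.lim + 28]
17. n9.tag = 5  [S.lab - 11]
18. n10.key = true  [not B₀.key]
19. n10.fin = 25  [B₀.fin * -2 + 83]
20. n10.tag = 28  [B₀.tag + B₀.fin - 6]
21. n12.key = 16  [terminal]
22. n11.hot = true  [a.key > 15]
23. n11.lim = 16  [16]
24. n10.idx = true  [B.fin > 24]
25. n14.key = true  [true]
26. n14.fin = 1  [1]
27. n14.tag = 6  [6]
28. n15.key = -3  [terminal]
29. n16.key = 29  [terminal]
30. n17.depth = 1  [terminal]
31. n14.idx = true  [B.key == true]
32. n18.depth = -7  [terminal]
33. n13.hot = false  [d.depth > -7]
34. n13.lim = 29  [29]
35. n19.depth = 2  [terminal]
36. n9.idx = false  [B₁.idx == false]
37. n0.ok = 16  [16]
38. n0.pre = 9  [(if A.hot then S.lab else A.lim) - 7]

false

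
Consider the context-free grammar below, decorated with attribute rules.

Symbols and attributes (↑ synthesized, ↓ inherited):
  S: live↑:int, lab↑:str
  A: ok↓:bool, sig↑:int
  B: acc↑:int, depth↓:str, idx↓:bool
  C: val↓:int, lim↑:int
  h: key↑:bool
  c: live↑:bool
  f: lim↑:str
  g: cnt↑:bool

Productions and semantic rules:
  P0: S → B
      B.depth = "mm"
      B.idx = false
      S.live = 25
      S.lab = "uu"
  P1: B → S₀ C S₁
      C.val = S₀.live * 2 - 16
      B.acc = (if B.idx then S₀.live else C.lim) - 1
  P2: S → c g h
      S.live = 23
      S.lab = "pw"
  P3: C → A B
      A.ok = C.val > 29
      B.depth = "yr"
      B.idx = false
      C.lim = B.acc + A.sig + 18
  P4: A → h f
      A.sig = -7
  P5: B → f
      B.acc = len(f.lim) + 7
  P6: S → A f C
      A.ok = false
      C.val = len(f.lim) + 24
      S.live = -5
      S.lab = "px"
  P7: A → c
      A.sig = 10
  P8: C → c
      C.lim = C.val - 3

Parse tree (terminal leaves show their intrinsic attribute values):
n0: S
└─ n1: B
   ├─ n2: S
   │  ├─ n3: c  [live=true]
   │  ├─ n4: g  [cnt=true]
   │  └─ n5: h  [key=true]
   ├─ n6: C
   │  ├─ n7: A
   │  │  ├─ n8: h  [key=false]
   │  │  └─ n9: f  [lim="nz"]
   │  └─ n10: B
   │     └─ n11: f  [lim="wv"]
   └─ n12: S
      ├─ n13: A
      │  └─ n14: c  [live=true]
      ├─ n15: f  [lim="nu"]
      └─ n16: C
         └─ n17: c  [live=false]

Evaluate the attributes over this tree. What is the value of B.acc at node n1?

1. n1.depth = "mm"  ["mm"]
2. n1.idx = false  [false]
3. n3.live = true  [terminal]
4. n4.cnt = true  [terminal]
5. n5.key = true  [terminal]
6. n2.live = 23  [23]
7. n2.lab = "pw"  ["pw"]
8. n6.val = 30  [S₀.live * 2 - 16]
9. n7.ok = true  [C.val > 29]
10. n8.key = false  [terminal]
11. n9.lim = "nz"  [terminal]
12. n7.sig = -7  [-7]
13. n10.depth = "yr"  ["yr"]
14. n10.idx = false  [false]
15. n11.lim = "wv"  [terminal]
16. n10.acc = 9  [len(f.lim) + 7]
17. n6.lim = 20  [B.acc + A.sig + 18]
18. n13.ok = false  [false]
19. n14.live = true  [terminal]
20. n13.sig = 10  [10]
21. n15.lim = "nu"  [terminal]
22. n16.val = 26  [len(f.lim) + 24]
23. n17.live = false  [terminal]
24. n16.lim = 23  [C.val - 3]
25. n12.live = -5  [-5]
26. n12.lab = "px"  ["px"]
27. n1.acc = 19  [(if B.idx then S₀.live else C.lim) - 1]
28. n0.live = 25  [25]
29. n0.lab = "uu"  ["uu"]

19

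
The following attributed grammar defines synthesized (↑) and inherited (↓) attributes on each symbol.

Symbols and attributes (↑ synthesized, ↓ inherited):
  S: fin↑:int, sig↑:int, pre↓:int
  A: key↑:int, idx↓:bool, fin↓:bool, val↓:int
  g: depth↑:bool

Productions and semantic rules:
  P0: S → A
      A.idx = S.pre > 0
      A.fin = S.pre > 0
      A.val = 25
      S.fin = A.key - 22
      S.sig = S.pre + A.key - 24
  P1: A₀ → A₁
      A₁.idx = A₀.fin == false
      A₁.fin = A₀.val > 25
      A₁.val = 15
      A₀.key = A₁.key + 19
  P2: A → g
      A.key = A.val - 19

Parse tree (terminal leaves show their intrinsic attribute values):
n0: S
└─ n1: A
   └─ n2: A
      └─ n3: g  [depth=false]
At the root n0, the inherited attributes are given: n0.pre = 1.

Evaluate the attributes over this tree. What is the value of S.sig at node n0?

-8

1. n0.pre = 1  [given at root]
2. n1.idx = true  [S.pre > 0]
3. n1.fin = true  [S.pre > 0]
4. n1.val = 25  [25]
5. n2.idx = false  [A₀.fin == false]
6. n2.fin = false  [A₀.val > 25]
7. n2.val = 15  [15]
8. n3.depth = false  [terminal]
9. n2.key = -4  [A.val - 19]
10. n1.key = 15  [A₁.key + 19]
11. n0.fin = -7  [A.key - 22]
12. n0.sig = -8  [S.pre + A.key - 24]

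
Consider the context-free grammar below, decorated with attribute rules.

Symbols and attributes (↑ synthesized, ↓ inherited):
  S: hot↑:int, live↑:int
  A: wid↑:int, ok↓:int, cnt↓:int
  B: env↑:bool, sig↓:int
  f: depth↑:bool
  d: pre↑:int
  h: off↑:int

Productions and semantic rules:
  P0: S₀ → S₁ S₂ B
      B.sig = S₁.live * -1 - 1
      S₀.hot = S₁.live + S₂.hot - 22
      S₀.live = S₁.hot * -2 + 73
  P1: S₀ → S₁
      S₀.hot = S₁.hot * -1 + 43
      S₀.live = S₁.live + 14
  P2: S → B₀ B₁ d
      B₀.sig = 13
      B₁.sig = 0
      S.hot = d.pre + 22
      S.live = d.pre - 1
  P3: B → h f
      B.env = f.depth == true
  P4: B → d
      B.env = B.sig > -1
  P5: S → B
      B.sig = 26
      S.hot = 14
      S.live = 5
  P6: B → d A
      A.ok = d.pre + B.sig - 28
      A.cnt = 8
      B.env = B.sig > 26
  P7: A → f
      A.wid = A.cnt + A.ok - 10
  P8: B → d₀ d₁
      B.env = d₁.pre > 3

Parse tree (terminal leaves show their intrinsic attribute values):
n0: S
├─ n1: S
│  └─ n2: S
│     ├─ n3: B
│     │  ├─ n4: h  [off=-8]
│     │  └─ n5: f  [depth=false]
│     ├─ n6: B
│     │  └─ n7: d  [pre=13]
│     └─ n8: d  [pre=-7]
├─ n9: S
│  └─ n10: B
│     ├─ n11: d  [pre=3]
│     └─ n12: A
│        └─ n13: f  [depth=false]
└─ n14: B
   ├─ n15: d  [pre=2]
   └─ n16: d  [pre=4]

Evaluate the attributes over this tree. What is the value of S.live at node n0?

17

1. n3.sig = 13  [13]
2. n4.off = -8  [terminal]
3. n5.depth = false  [terminal]
4. n3.env = false  [f.depth == true]
5. n6.sig = 0  [0]
6. n7.pre = 13  [terminal]
7. n6.env = true  [B.sig > -1]
8. n8.pre = -7  [terminal]
9. n2.hot = 15  [d.pre + 22]
10. n2.live = -8  [d.pre - 1]
11. n1.hot = 28  [S₁.hot * -1 + 43]
12. n1.live = 6  [S₁.live + 14]
13. n10.sig = 26  [26]
14. n11.pre = 3  [terminal]
15. n12.ok = 1  [d.pre + B.sig - 28]
16. n12.cnt = 8  [8]
17. n13.depth = false  [terminal]
18. n12.wid = -1  [A.cnt + A.ok - 10]
19. n10.env = false  [B.sig > 26]
20. n9.hot = 14  [14]
21. n9.live = 5  [5]
22. n14.sig = -7  [S₁.live * -1 - 1]
23. n15.pre = 2  [terminal]
24. n16.pre = 4  [terminal]
25. n14.env = true  [d₁.pre > 3]
26. n0.hot = -2  [S₁.live + S₂.hot - 22]
27. n0.live = 17  [S₁.hot * -2 + 73]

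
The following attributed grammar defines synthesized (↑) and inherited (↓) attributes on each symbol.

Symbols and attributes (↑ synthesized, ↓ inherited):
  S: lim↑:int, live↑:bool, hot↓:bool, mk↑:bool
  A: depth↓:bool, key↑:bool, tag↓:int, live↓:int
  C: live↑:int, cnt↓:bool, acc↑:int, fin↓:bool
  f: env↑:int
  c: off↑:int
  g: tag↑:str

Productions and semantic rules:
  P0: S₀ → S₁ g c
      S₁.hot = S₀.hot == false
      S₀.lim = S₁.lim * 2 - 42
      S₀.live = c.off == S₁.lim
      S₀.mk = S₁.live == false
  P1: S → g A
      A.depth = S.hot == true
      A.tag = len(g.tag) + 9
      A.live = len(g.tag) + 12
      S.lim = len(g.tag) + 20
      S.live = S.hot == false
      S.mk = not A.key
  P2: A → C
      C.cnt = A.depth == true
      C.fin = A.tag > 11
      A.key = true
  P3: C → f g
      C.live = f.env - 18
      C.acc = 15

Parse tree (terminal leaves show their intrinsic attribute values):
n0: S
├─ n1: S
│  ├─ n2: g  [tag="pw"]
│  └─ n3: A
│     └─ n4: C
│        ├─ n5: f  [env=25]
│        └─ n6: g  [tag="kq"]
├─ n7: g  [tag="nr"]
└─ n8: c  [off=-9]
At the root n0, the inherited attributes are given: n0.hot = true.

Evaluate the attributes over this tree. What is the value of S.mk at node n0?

false

1. n0.hot = true  [given at root]
2. n1.hot = false  [S₀.hot == false]
3. n2.tag = "pw"  [terminal]
4. n3.depth = false  [S.hot == true]
5. n3.tag = 11  [len(g.tag) + 9]
6. n3.live = 14  [len(g.tag) + 12]
7. n4.cnt = false  [A.depth == true]
8. n4.fin = false  [A.tag > 11]
9. n5.env = 25  [terminal]
10. n6.tag = "kq"  [terminal]
11. n4.live = 7  [f.env - 18]
12. n4.acc = 15  [15]
13. n3.key = true  [true]
14. n1.lim = 22  [len(g.tag) + 20]
15. n1.live = true  [S.hot == false]
16. n1.mk = false  [not A.key]
17. n7.tag = "nr"  [terminal]
18. n8.off = -9  [terminal]
19. n0.lim = 2  [S₁.lim * 2 - 42]
20. n0.live = false  [c.off == S₁.lim]
21. n0.mk = false  [S₁.live == false]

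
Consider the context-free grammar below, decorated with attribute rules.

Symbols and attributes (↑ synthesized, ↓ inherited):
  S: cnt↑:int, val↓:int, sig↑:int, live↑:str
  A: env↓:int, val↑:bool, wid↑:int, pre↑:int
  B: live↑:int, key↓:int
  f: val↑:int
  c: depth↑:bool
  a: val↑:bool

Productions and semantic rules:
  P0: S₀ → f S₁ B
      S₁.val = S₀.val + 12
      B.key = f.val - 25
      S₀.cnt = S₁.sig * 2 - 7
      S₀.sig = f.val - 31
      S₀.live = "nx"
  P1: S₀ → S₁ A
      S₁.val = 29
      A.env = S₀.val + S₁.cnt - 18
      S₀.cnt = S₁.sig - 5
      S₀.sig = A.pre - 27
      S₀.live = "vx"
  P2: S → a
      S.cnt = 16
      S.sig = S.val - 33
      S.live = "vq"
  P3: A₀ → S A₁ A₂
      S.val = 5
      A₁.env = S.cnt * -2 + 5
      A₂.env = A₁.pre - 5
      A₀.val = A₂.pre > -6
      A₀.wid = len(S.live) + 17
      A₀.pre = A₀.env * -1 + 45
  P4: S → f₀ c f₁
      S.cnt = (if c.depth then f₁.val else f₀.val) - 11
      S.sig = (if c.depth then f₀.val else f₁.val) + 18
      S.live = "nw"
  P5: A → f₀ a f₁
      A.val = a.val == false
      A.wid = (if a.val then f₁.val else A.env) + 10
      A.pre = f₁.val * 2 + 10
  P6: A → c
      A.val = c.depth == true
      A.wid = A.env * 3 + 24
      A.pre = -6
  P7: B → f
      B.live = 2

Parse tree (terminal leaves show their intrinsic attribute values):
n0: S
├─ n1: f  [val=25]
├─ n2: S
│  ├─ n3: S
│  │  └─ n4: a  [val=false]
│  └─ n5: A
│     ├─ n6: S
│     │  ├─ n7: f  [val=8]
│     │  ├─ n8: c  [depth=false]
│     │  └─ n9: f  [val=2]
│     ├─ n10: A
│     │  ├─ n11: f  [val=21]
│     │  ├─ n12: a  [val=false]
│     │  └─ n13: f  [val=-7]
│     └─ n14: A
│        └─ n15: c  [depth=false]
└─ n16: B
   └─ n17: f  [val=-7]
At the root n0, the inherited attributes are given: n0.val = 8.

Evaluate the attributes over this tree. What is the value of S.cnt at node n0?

-7

1. n0.val = 8  [given at root]
2. n1.val = 25  [terminal]
3. n2.val = 20  [S₀.val + 12]
4. n3.val = 29  [29]
5. n4.val = false  [terminal]
6. n3.cnt = 16  [16]
7. n3.sig = -4  [S.val - 33]
8. n3.live = "vq"  ["vq"]
9. n5.env = 18  [S₀.val + S₁.cnt - 18]
10. n6.val = 5  [5]
11. n7.val = 8  [terminal]
12. n8.depth = false  [terminal]
13. n9.val = 2  [terminal]
14. n6.cnt = -3  [(if c.depth then f₁.val else f₀.val) - 11]
15. n6.sig = 20  [(if c.depth then f₀.val else f₁.val) + 18]
16. n6.live = "nw"  ["nw"]
17. n10.env = 11  [S.cnt * -2 + 5]
18. n11.val = 21  [terminal]
19. n12.val = false  [terminal]
20. n13.val = -7  [terminal]
21. n10.val = true  [a.val == false]
22. n10.wid = 21  [(if a.val then f₁.val else A.env) + 10]
23. n10.pre = -4  [f₁.val * 2 + 10]
24. n14.env = -9  [A₁.pre - 5]
25. n15.depth = false  [terminal]
26. n14.val = false  [c.depth == true]
27. n14.wid = -3  [A.env * 3 + 24]
28. n14.pre = -6  [-6]
29. n5.val = false  [A₂.pre > -6]
30. n5.wid = 19  [len(S.live) + 17]
31. n5.pre = 27  [A₀.env * -1 + 45]
32. n2.cnt = -9  [S₁.sig - 5]
33. n2.sig = 0  [A.pre - 27]
34. n2.live = "vx"  ["vx"]
35. n16.key = 0  [f.val - 25]
36. n17.val = -7  [terminal]
37. n16.live = 2  [2]
38. n0.cnt = -7  [S₁.sig * 2 - 7]
39. n0.sig = -6  [f.val - 31]
40. n0.live = "nx"  ["nx"]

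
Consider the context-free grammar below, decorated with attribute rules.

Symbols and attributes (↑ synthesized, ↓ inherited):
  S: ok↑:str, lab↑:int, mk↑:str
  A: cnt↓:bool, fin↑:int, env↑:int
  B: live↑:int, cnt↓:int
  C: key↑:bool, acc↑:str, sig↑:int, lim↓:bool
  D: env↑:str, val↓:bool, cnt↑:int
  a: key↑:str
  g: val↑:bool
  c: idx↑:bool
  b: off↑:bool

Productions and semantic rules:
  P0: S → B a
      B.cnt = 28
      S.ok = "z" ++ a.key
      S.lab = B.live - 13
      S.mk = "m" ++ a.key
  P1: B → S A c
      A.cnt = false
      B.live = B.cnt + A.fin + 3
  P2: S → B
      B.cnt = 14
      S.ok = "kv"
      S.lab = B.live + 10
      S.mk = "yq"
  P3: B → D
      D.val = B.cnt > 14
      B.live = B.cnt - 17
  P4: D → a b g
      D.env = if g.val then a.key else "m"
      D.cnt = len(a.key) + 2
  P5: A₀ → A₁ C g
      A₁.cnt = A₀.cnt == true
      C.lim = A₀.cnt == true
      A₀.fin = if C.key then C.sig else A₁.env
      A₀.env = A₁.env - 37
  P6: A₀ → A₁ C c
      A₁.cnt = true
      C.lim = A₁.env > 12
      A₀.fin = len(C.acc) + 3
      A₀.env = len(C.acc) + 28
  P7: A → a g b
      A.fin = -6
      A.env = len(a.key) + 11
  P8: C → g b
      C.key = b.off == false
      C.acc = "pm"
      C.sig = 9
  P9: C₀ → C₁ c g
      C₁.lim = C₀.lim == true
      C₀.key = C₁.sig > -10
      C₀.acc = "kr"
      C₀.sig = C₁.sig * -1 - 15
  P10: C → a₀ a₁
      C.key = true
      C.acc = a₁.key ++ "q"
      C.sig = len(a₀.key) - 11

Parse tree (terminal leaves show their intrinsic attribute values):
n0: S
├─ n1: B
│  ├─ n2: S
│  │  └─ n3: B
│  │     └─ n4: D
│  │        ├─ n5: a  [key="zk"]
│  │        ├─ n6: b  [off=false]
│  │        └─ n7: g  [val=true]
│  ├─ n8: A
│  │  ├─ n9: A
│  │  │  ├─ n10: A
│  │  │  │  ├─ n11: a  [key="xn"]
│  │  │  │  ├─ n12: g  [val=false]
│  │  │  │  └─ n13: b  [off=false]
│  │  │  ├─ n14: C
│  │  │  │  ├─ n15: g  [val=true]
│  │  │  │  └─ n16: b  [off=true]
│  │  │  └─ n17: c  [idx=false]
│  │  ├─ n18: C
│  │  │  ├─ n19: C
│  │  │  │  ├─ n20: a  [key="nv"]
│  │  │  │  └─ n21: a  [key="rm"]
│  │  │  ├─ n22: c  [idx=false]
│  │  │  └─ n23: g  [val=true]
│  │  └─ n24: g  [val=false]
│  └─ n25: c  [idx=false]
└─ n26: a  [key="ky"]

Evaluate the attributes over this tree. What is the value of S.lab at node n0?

12

1. n1.cnt = 28  [28]
2. n3.cnt = 14  [14]
3. n4.val = false  [B.cnt > 14]
4. n5.key = "zk"  [terminal]
5. n6.off = false  [terminal]
6. n7.val = true  [terminal]
7. n4.env = "zk"  [if g.val then a.key else "m"]
8. n4.cnt = 4  [len(a.key) + 2]
9. n3.live = -3  [B.cnt - 17]
10. n2.ok = "kv"  ["kv"]
11. n2.lab = 7  [B.live + 10]
12. n2.mk = "yq"  ["yq"]
13. n8.cnt = false  [false]
14. n9.cnt = false  [A₀.cnt == true]
15. n10.cnt = true  [true]
16. n11.key = "xn"  [terminal]
17. n12.val = false  [terminal]
18. n13.off = false  [terminal]
19. n10.fin = -6  [-6]
20. n10.env = 13  [len(a.key) + 11]
21. n14.lim = true  [A₁.env > 12]
22. n15.val = true  [terminal]
23. n16.off = true  [terminal]
24. n14.key = false  [b.off == false]
25. n14.acc = "pm"  ["pm"]
26. n14.sig = 9  [9]
27. n17.idx = false  [terminal]
28. n9.fin = 5  [len(C.acc) + 3]
29. n9.env = 30  [len(C.acc) + 28]
30. n18.lim = false  [A₀.cnt == true]
31. n19.lim = false  [C₀.lim == true]
32. n20.key = "nv"  [terminal]
33. n21.key = "rm"  [terminal]
34. n19.key = true  [true]
35. n19.acc = "rmq"  [a₁.key ++ "q"]
36. n19.sig = -9  [len(a₀.key) - 11]
37. n22.idx = false  [terminal]
38. n23.val = true  [terminal]
39. n18.key = true  [C₁.sig > -10]
40. n18.acc = "kr"  ["kr"]
41. n18.sig = -6  [C₁.sig * -1 - 15]
42. n24.val = false  [terminal]
43. n8.fin = -6  [if C.key then C.sig else A₁.env]
44. n8.env = -7  [A₁.env - 37]
45. n25.idx = false  [terminal]
46. n1.live = 25  [B.cnt + A.fin + 3]
47. n26.key = "ky"  [terminal]
48. n0.ok = "zky"  ["z" ++ a.key]
49. n0.lab = 12  [B.live - 13]
50. n0.mk = "mky"  ["m" ++ a.key]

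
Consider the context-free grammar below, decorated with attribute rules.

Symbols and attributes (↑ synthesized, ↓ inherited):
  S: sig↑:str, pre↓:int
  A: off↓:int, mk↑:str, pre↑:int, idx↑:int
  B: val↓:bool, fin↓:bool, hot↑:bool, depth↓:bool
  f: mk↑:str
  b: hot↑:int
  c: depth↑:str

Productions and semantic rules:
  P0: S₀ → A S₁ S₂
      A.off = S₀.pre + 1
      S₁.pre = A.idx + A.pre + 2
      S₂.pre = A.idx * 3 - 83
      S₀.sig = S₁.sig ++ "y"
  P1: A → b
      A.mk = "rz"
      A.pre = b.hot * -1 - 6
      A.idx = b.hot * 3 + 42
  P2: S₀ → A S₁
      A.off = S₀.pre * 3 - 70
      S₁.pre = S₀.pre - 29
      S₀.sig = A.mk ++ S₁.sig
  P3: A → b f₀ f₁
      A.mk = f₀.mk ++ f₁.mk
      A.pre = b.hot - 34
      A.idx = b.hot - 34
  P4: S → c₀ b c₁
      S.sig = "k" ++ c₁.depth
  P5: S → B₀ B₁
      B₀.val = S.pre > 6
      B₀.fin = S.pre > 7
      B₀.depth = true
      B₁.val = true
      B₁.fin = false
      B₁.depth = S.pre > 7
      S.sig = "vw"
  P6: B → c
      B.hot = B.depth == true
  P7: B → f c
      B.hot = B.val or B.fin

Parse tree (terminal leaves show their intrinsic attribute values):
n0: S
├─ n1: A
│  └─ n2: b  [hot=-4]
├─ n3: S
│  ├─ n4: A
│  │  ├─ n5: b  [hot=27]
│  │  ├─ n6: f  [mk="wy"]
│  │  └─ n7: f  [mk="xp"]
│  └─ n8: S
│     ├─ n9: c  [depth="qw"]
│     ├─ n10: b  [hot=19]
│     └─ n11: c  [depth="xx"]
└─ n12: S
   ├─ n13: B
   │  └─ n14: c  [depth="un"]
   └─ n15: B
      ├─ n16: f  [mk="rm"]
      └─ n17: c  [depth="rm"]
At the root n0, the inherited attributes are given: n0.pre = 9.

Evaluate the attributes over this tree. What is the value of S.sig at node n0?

"wyxpkxxy"

1. n0.pre = 9  [given at root]
2. n1.off = 10  [S₀.pre + 1]
3. n2.hot = -4  [terminal]
4. n1.mk = "rz"  ["rz"]
5. n1.pre = -2  [b.hot * -1 - 6]
6. n1.idx = 30  [b.hot * 3 + 42]
7. n3.pre = 30  [A.idx + A.pre + 2]
8. n4.off = 20  [S₀.pre * 3 - 70]
9. n5.hot = 27  [terminal]
10. n6.mk = "wy"  [terminal]
11. n7.mk = "xp"  [terminal]
12. n4.mk = "wyxp"  [f₀.mk ++ f₁.mk]
13. n4.pre = -7  [b.hot - 34]
14. n4.idx = -7  [b.hot - 34]
15. n8.pre = 1  [S₀.pre - 29]
16. n9.depth = "qw"  [terminal]
17. n10.hot = 19  [terminal]
18. n11.depth = "xx"  [terminal]
19. n8.sig = "kxx"  ["k" ++ c₁.depth]
20. n3.sig = "wyxpkxx"  [A.mk ++ S₁.sig]
21. n12.pre = 7  [A.idx * 3 - 83]
22. n13.val = true  [S.pre > 6]
23. n13.fin = false  [S.pre > 7]
24. n13.depth = true  [true]
25. n14.depth = "un"  [terminal]
26. n13.hot = true  [B.depth == true]
27. n15.val = true  [true]
28. n15.fin = false  [false]
29. n15.depth = false  [S.pre > 7]
30. n16.mk = "rm"  [terminal]
31. n17.depth = "rm"  [terminal]
32. n15.hot = true  [B.val or B.fin]
33. n12.sig = "vw"  ["vw"]
34. n0.sig = "wyxpkxxy"  [S₁.sig ++ "y"]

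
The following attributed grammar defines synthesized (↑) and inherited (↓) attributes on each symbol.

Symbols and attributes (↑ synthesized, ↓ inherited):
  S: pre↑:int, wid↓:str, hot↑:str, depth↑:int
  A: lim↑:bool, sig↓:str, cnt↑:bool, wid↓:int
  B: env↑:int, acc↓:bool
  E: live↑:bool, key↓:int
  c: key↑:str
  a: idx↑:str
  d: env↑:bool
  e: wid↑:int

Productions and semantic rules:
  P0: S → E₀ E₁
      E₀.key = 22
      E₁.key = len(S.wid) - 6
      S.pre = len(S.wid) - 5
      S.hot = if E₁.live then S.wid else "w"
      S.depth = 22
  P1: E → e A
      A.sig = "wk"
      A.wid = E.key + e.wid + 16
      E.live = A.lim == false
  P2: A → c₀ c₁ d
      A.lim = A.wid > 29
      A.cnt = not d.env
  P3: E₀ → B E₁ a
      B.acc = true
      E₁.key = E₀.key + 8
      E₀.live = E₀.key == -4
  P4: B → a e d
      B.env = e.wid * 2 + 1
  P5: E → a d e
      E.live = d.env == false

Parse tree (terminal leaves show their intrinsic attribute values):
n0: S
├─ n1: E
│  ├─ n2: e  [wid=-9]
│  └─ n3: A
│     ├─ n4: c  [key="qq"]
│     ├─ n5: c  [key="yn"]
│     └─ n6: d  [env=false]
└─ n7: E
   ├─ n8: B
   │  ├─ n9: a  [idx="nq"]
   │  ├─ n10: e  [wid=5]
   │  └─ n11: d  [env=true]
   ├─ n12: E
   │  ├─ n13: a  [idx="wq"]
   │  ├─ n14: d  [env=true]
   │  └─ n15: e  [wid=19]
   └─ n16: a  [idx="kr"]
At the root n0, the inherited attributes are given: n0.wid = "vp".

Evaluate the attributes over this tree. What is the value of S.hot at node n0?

1. n0.wid = "vp"  [given at root]
2. n1.key = 22  [22]
3. n2.wid = -9  [terminal]
4. n3.sig = "wk"  ["wk"]
5. n3.wid = 29  [E.key + e.wid + 16]
6. n4.key = "qq"  [terminal]
7. n5.key = "yn"  [terminal]
8. n6.env = false  [terminal]
9. n3.lim = false  [A.wid > 29]
10. n3.cnt = true  [not d.env]
11. n1.live = true  [A.lim == false]
12. n7.key = -4  [len(S.wid) - 6]
13. n8.acc = true  [true]
14. n9.idx = "nq"  [terminal]
15. n10.wid = 5  [terminal]
16. n11.env = true  [terminal]
17. n8.env = 11  [e.wid * 2 + 1]
18. n12.key = 4  [E₀.key + 8]
19. n13.idx = "wq"  [terminal]
20. n14.env = true  [terminal]
21. n15.wid = 19  [terminal]
22. n12.live = false  [d.env == false]
23. n16.idx = "kr"  [terminal]
24. n7.live = true  [E₀.key == -4]
25. n0.pre = -3  [len(S.wid) - 5]
26. n0.hot = "vp"  [if E₁.live then S.wid else "w"]
27. n0.depth = 22  [22]

"vp"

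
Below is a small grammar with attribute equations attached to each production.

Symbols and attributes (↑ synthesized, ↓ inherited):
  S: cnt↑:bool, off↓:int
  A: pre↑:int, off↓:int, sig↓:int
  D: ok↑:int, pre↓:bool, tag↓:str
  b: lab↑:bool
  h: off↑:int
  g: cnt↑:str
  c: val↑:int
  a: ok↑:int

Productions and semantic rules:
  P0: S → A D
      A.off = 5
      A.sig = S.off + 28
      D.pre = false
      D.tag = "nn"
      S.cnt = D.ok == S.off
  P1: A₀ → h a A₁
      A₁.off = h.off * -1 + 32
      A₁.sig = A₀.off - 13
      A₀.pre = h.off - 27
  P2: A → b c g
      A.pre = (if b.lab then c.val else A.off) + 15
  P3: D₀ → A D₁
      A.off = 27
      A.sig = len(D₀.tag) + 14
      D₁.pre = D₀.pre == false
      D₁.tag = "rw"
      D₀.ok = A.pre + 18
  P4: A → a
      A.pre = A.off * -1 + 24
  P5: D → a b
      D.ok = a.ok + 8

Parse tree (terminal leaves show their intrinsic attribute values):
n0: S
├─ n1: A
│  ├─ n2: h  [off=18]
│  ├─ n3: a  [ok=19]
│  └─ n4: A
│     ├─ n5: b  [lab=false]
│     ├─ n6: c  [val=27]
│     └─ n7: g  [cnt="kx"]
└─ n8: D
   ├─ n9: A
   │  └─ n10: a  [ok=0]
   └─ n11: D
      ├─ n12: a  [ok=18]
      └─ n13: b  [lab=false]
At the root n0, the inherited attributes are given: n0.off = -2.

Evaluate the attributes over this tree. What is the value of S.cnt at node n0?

1. n0.off = -2  [given at root]
2. n1.off = 5  [5]
3. n1.sig = 26  [S.off + 28]
4. n2.off = 18  [terminal]
5. n3.ok = 19  [terminal]
6. n4.off = 14  [h.off * -1 + 32]
7. n4.sig = -8  [A₀.off - 13]
8. n5.lab = false  [terminal]
9. n6.val = 27  [terminal]
10. n7.cnt = "kx"  [terminal]
11. n4.pre = 29  [(if b.lab then c.val else A.off) + 15]
12. n1.pre = -9  [h.off - 27]
13. n8.pre = false  [false]
14. n8.tag = "nn"  ["nn"]
15. n9.off = 27  [27]
16. n9.sig = 16  [len(D₀.tag) + 14]
17. n10.ok = 0  [terminal]
18. n9.pre = -3  [A.off * -1 + 24]
19. n11.pre = true  [D₀.pre == false]
20. n11.tag = "rw"  ["rw"]
21. n12.ok = 18  [terminal]
22. n13.lab = false  [terminal]
23. n11.ok = 26  [a.ok + 8]
24. n8.ok = 15  [A.pre + 18]
25. n0.cnt = false  [D.ok == S.off]

false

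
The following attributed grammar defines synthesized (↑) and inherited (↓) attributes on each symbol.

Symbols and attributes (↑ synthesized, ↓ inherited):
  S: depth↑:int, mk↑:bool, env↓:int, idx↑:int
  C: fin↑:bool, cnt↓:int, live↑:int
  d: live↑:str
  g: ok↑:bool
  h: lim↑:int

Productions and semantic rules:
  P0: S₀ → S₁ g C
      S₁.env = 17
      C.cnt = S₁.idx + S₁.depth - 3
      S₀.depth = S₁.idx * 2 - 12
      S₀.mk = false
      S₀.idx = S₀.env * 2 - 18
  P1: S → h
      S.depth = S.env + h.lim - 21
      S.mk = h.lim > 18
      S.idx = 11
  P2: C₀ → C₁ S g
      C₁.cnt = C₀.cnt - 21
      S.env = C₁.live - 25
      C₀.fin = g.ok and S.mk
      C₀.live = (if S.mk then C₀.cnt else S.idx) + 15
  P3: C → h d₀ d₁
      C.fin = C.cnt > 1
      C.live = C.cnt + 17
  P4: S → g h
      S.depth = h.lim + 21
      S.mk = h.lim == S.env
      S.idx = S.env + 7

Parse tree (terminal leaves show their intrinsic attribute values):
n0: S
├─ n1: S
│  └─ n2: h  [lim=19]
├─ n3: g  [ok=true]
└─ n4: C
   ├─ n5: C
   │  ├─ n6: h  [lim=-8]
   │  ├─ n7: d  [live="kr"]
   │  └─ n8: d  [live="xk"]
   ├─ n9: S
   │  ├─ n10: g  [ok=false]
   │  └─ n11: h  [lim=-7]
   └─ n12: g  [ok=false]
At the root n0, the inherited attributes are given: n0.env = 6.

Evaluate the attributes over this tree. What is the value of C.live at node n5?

1. n0.env = 6  [given at root]
2. n1.env = 17  [17]
3. n2.lim = 19  [terminal]
4. n1.depth = 15  [S.env + h.lim - 21]
5. n1.mk = true  [h.lim > 18]
6. n1.idx = 11  [11]
7. n3.ok = true  [terminal]
8. n4.cnt = 23  [S₁.idx + S₁.depth - 3]
9. n5.cnt = 2  [C₀.cnt - 21]
10. n6.lim = -8  [terminal]
11. n7.live = "kr"  [terminal]
12. n8.live = "xk"  [terminal]
13. n5.fin = true  [C.cnt > 1]
14. n5.live = 19  [C.cnt + 17]
15. n9.env = -6  [C₁.live - 25]
16. n10.ok = false  [terminal]
17. n11.lim = -7  [terminal]
18. n9.depth = 14  [h.lim + 21]
19. n9.mk = false  [h.lim == S.env]
20. n9.idx = 1  [S.env + 7]
21. n12.ok = false  [terminal]
22. n4.fin = false  [g.ok and S.mk]
23. n4.live = 16  [(if S.mk then C₀.cnt else S.idx) + 15]
24. n0.depth = 10  [S₁.idx * 2 - 12]
25. n0.mk = false  [false]
26. n0.idx = -6  [S₀.env * 2 - 18]

19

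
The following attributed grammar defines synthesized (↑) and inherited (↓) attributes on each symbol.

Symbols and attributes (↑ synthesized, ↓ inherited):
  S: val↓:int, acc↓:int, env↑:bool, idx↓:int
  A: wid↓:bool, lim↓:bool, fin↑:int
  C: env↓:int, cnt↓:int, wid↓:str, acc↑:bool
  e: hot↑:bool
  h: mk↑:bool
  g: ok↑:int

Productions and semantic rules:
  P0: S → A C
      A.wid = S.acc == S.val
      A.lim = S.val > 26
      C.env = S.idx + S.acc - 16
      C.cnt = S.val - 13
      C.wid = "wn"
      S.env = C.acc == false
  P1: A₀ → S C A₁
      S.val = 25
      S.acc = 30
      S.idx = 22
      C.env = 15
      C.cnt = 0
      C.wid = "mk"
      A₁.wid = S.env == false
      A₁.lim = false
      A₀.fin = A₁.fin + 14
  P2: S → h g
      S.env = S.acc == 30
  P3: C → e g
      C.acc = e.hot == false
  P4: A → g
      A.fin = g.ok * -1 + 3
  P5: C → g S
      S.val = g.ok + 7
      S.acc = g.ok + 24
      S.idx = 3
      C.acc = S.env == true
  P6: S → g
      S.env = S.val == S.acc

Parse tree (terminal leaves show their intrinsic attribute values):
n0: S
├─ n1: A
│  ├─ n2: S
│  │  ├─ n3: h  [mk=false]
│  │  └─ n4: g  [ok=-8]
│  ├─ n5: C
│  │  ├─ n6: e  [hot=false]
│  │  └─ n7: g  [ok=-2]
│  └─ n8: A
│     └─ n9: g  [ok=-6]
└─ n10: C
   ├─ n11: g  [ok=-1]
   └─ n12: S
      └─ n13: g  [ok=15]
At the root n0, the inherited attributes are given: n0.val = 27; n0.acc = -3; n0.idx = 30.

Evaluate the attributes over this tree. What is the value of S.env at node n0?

1. n0.val = 27  [given at root]
2. n0.acc = -3  [given at root]
3. n0.idx = 30  [given at root]
4. n1.wid = false  [S.acc == S.val]
5. n1.lim = true  [S.val > 26]
6. n2.val = 25  [25]
7. n2.acc = 30  [30]
8. n2.idx = 22  [22]
9. n3.mk = false  [terminal]
10. n4.ok = -8  [terminal]
11. n2.env = true  [S.acc == 30]
12. n5.env = 15  [15]
13. n5.cnt = 0  [0]
14. n5.wid = "mk"  ["mk"]
15. n6.hot = false  [terminal]
16. n7.ok = -2  [terminal]
17. n5.acc = true  [e.hot == false]
18. n8.wid = false  [S.env == false]
19. n8.lim = false  [false]
20. n9.ok = -6  [terminal]
21. n8.fin = 9  [g.ok * -1 + 3]
22. n1.fin = 23  [A₁.fin + 14]
23. n10.env = 11  [S.idx + S.acc - 16]
24. n10.cnt = 14  [S.val - 13]
25. n10.wid = "wn"  ["wn"]
26. n11.ok = -1  [terminal]
27. n12.val = 6  [g.ok + 7]
28. n12.acc = 23  [g.ok + 24]
29. n12.idx = 3  [3]
30. n13.ok = 15  [terminal]
31. n12.env = false  [S.val == S.acc]
32. n10.acc = false  [S.env == true]
33. n0.env = true  [C.acc == false]

true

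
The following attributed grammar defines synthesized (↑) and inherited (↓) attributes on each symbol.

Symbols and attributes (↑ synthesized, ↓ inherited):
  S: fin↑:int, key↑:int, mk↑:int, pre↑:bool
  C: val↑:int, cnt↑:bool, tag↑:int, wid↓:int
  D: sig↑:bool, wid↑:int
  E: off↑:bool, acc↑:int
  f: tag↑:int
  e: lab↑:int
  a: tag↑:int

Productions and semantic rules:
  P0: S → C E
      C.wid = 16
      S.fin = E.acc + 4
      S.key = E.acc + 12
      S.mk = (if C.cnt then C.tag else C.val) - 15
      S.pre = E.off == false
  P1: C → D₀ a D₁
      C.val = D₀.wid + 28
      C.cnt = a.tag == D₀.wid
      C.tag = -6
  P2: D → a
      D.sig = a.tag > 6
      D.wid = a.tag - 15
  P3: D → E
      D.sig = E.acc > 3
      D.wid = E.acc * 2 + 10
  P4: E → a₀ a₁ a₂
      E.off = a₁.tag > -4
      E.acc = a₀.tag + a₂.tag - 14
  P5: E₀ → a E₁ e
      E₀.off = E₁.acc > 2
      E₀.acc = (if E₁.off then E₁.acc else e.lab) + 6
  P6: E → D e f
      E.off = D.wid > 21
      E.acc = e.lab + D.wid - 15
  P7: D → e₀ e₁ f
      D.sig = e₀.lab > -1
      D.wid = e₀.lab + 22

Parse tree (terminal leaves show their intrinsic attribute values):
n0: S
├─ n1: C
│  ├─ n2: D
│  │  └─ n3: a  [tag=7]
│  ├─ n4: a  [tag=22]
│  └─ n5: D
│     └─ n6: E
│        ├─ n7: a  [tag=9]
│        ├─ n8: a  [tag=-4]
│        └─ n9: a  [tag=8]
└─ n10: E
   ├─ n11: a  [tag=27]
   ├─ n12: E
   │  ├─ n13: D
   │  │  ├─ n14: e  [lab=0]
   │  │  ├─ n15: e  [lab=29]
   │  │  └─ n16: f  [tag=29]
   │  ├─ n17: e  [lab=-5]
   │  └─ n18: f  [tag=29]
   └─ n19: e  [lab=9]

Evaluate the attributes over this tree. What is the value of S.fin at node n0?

1. n1.wid = 16  [16]
2. n3.tag = 7  [terminal]
3. n2.sig = true  [a.tag > 6]
4. n2.wid = -8  [a.tag - 15]
5. n4.tag = 22  [terminal]
6. n7.tag = 9  [terminal]
7. n8.tag = -4  [terminal]
8. n9.tag = 8  [terminal]
9. n6.off = false  [a₁.tag > -4]
10. n6.acc = 3  [a₀.tag + a₂.tag - 14]
11. n5.sig = false  [E.acc > 3]
12. n5.wid = 16  [E.acc * 2 + 10]
13. n1.val = 20  [D₀.wid + 28]
14. n1.cnt = false  [a.tag == D₀.wid]
15. n1.tag = -6  [-6]
16. n11.tag = 27  [terminal]
17. n14.lab = 0  [terminal]
18. n15.lab = 29  [terminal]
19. n16.tag = 29  [terminal]
20. n13.sig = true  [e₀.lab > -1]
21. n13.wid = 22  [e₀.lab + 22]
22. n17.lab = -5  [terminal]
23. n18.tag = 29  [terminal]
24. n12.off = true  [D.wid > 21]
25. n12.acc = 2  [e.lab + D.wid - 15]
26. n19.lab = 9  [terminal]
27. n10.off = false  [E₁.acc > 2]
28. n10.acc = 8  [(if E₁.off then E₁.acc else e.lab) + 6]
29. n0.fin = 12  [E.acc + 4]
30. n0.key = 20  [E.acc + 12]
31. n0.mk = 5  [(if C.cnt then C.tag else C.val) - 15]
32. n0.pre = true  [E.off == false]

12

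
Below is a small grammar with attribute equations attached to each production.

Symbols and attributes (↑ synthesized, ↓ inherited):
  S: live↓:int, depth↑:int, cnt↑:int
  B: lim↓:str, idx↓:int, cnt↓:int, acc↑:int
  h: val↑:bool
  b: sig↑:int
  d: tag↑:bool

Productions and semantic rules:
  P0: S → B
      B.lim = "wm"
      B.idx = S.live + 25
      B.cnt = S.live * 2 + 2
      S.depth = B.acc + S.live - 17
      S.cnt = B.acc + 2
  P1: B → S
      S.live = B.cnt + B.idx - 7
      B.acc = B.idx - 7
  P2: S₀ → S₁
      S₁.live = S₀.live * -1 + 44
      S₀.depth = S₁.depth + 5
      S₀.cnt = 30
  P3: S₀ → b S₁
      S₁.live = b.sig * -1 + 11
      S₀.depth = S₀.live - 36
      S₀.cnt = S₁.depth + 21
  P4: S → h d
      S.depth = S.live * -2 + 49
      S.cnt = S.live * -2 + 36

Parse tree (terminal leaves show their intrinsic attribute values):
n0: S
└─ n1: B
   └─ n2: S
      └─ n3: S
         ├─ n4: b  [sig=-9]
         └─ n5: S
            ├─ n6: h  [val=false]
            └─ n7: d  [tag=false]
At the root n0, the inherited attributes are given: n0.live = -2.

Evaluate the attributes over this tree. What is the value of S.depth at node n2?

-1

1. n0.live = -2  [given at root]
2. n1.lim = "wm"  ["wm"]
3. n1.idx = 23  [S.live + 25]
4. n1.cnt = -2  [S.live * 2 + 2]
5. n2.live = 14  [B.cnt + B.idx - 7]
6. n3.live = 30  [S₀.live * -1 + 44]
7. n4.sig = -9  [terminal]
8. n5.live = 20  [b.sig * -1 + 11]
9. n6.val = false  [terminal]
10. n7.tag = false  [terminal]
11. n5.depth = 9  [S.live * -2 + 49]
12. n5.cnt = -4  [S.live * -2 + 36]
13. n3.depth = -6  [S₀.live - 36]
14. n3.cnt = 30  [S₁.depth + 21]
15. n2.depth = -1  [S₁.depth + 5]
16. n2.cnt = 30  [30]
17. n1.acc = 16  [B.idx - 7]
18. n0.depth = -3  [B.acc + S.live - 17]
19. n0.cnt = 18  [B.acc + 2]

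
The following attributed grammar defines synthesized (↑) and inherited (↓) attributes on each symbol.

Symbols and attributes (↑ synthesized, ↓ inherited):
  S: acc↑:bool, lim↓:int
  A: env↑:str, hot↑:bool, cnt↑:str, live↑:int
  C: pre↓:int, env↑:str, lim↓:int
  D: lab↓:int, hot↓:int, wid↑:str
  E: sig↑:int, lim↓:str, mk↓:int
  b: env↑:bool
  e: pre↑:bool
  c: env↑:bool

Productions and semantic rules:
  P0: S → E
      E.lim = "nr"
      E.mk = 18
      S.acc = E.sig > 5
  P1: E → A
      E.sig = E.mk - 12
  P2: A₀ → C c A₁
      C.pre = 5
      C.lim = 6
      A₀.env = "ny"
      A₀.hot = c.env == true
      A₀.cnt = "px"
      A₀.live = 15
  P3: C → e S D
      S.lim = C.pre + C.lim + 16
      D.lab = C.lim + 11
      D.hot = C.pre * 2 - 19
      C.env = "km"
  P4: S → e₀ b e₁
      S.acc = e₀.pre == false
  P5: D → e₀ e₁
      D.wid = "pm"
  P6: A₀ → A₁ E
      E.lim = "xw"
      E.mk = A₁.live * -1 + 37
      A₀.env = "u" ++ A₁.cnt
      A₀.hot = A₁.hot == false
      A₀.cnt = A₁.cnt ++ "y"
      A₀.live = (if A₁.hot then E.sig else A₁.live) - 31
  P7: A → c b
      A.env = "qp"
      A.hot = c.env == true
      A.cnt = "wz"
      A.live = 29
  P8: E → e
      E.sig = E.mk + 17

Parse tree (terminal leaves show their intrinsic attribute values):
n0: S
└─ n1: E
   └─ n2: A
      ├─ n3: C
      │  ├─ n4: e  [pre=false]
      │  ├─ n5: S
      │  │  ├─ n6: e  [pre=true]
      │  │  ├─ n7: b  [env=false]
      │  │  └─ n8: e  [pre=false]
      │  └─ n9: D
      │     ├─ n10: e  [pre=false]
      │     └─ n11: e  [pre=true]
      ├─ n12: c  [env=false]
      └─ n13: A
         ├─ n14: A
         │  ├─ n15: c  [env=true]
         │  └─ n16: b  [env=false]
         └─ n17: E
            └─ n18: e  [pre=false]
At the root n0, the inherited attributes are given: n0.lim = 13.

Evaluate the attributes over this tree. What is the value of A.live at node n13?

1. n0.lim = 13  [given at root]
2. n1.lim = "nr"  ["nr"]
3. n1.mk = 18  [18]
4. n3.pre = 5  [5]
5. n3.lim = 6  [6]
6. n4.pre = false  [terminal]
7. n5.lim = 27  [C.pre + C.lim + 16]
8. n6.pre = true  [terminal]
9. n7.env = false  [terminal]
10. n8.pre = false  [terminal]
11. n5.acc = false  [e₀.pre == false]
12. n9.lab = 17  [C.lim + 11]
13. n9.hot = -9  [C.pre * 2 - 19]
14. n10.pre = false  [terminal]
15. n11.pre = true  [terminal]
16. n9.wid = "pm"  ["pm"]
17. n3.env = "km"  ["km"]
18. n12.env = false  [terminal]
19. n15.env = true  [terminal]
20. n16.env = false  [terminal]
21. n14.env = "qp"  ["qp"]
22. n14.hot = true  [c.env == true]
23. n14.cnt = "wz"  ["wz"]
24. n14.live = 29  [29]
25. n17.lim = "xw"  ["xw"]
26. n17.mk = 8  [A₁.live * -1 + 37]
27. n18.pre = false  [terminal]
28. n17.sig = 25  [E.mk + 17]
29. n13.env = "uwz"  ["u" ++ A₁.cnt]
30. n13.hot = false  [A₁.hot == false]
31. n13.cnt = "wzy"  [A₁.cnt ++ "y"]
32. n13.live = -6  [(if A₁.hot then E.sig else A₁.live) - 31]
33. n2.env = "ny"  ["ny"]
34. n2.hot = false  [c.env == true]
35. n2.cnt = "px"  ["px"]
36. n2.live = 15  [15]
37. n1.sig = 6  [E.mk - 12]
38. n0.acc = true  [E.sig > 5]

-6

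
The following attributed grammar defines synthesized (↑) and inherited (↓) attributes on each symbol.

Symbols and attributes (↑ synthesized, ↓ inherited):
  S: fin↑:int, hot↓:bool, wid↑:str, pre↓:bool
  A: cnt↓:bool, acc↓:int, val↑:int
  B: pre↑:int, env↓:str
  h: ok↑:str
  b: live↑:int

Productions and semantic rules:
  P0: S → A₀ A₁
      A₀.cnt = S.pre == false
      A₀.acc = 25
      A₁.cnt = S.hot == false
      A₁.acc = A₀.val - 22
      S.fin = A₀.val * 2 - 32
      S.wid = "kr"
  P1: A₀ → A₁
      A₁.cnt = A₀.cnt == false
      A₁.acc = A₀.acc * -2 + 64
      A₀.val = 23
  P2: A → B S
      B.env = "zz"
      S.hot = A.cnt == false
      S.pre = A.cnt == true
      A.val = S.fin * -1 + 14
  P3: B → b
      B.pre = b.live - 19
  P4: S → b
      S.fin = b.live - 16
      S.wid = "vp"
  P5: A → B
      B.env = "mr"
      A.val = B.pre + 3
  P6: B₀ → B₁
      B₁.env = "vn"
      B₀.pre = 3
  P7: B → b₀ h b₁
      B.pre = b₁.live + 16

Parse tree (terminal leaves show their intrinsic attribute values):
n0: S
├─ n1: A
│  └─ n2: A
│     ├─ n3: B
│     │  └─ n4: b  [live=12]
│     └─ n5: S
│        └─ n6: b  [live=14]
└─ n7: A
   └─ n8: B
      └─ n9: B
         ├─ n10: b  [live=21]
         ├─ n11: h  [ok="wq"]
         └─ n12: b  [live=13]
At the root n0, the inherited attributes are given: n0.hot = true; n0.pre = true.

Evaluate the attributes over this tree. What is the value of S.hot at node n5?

false

1. n0.hot = true  [given at root]
2. n0.pre = true  [given at root]
3. n1.cnt = false  [S.pre == false]
4. n1.acc = 25  [25]
5. n2.cnt = true  [A₀.cnt == false]
6. n2.acc = 14  [A₀.acc * -2 + 64]
7. n3.env = "zz"  ["zz"]
8. n4.live = 12  [terminal]
9. n3.pre = -7  [b.live - 19]
10. n5.hot = false  [A.cnt == false]
11. n5.pre = true  [A.cnt == true]
12. n6.live = 14  [terminal]
13. n5.fin = -2  [b.live - 16]
14. n5.wid = "vp"  ["vp"]
15. n2.val = 16  [S.fin * -1 + 14]
16. n1.val = 23  [23]
17. n7.cnt = false  [S.hot == false]
18. n7.acc = 1  [A₀.val - 22]
19. n8.env = "mr"  ["mr"]
20. n9.env = "vn"  ["vn"]
21. n10.live = 21  [terminal]
22. n11.ok = "wq"  [terminal]
23. n12.live = 13  [terminal]
24. n9.pre = 29  [b₁.live + 16]
25. n8.pre = 3  [3]
26. n7.val = 6  [B.pre + 3]
27. n0.fin = 14  [A₀.val * 2 - 32]
28. n0.wid = "kr"  ["kr"]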